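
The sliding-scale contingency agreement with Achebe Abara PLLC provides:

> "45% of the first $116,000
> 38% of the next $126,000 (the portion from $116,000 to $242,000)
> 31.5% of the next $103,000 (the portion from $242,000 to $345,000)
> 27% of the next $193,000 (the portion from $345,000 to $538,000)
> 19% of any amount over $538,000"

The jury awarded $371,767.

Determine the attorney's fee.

$139,752.09

First $116,000 at 45% = $52,200.00
Next $126,000 at 38% = $47,880.00
Next $103,000 at 31.5% = $32,445.00
Remaining $26,767 at 27% = $7,227.09
Fee: $52,200.00 + $47,880.00 + $32,445.00 + $7,227.09 = $139,752.09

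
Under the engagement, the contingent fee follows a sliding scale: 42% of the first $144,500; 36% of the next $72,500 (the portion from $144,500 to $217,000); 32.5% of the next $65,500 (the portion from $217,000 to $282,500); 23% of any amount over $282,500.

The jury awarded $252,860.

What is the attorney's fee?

First $144,500 at 42% = $60,690.00
Next $72,500 at 36% = $26,100.00
Remaining $35,860 at 32.5% = $11,654.50
Fee: $60,690.00 + $26,100.00 + $11,654.50 = $98,444.50

$98,444.50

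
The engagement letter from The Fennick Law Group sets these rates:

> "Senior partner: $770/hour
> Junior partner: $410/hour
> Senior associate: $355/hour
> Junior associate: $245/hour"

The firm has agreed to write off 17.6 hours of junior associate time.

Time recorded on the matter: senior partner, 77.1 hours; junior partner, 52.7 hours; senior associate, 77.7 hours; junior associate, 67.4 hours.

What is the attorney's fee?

$120,758.50

Senior partner: 77.1 × $770 = $59,367.00
Junior partner: 52.7 × $410 = $21,607.00
Senior associate: 77.7 × $355 = $27,583.50
Junior associate: 67.4 × $245 = $16,513.00
Subtotal: $125,070.50
Write-off: 17.6 × $245 = $4,312.00
Total: $125,070.50 − $4,312.00 = $120,758.50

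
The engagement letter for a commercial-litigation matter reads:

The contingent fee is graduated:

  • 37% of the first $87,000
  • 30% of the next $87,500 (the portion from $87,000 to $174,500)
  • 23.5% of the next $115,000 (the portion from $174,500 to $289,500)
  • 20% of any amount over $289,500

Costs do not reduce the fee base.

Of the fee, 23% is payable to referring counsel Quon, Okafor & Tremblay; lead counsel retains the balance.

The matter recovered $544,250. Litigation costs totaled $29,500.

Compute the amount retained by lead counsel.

Fee base is the gross recovery, $544,250; costs are reimbursed separately.
First $87,000 at 37% = $32,190.00
Next $87,500 at 30% = $26,250.00
Next $115,000 at 23.5% = $27,025.00
Remaining $254,750 at 20% = $50,950.00
Fee: $32,190.00 + $26,250.00 + $27,025.00 + $50,950.00 = $136,415.00
Referral share: 23% of $136,415.00 = $31,375.45; lead counsel retains $136,415.00 − $31,375.45 = $105,039.55.

$105,039.55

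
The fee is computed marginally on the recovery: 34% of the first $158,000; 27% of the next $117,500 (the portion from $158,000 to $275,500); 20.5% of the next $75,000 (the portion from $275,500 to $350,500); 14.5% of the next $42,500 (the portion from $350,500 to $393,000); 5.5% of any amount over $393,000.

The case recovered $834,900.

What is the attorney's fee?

First $158,000 at 34% = $53,720.00
Next $117,500 at 27% = $31,725.00
Next $75,000 at 20.5% = $15,375.00
Next $42,500 at 14.5% = $6,162.50
Remaining $441,900 at 5.5% = $24,304.50
Fee: $53,720.00 + $31,725.00 + $15,375.00 + $6,162.50 + $24,304.50 = $131,287.00

$131,287.00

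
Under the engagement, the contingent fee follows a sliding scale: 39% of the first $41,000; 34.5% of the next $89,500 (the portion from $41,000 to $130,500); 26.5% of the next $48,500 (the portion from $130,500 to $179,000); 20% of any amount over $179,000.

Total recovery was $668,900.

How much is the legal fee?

$157,700.00

First $41,000 at 39% = $15,990.00
Next $89,500 at 34.5% = $30,877.50
Next $48,500 at 26.5% = $12,852.50
Remaining $489,900 at 20% = $97,980.00
Fee: $15,990.00 + $30,877.50 + $12,852.50 + $97,980.00 = $157,700.00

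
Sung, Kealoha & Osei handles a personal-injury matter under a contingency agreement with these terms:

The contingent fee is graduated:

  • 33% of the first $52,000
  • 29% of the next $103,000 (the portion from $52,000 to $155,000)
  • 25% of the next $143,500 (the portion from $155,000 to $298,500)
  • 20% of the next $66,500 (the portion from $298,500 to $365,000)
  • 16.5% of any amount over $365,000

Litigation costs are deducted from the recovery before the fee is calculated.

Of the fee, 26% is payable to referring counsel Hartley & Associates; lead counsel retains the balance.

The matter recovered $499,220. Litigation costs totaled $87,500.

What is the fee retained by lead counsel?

Fee base (net of costs): $499,220 − $87,500 = $411,720
First $52,000 at 33% = $17,160.00
Next $103,000 at 29% = $29,870.00
Next $143,500 at 25% = $35,875.00
Next $66,500 at 20% = $13,300.00
Remaining $46,720 at 16.5% = $7,708.80
Fee: $17,160.00 + $29,870.00 + $35,875.00 + $13,300.00 + $7,708.80 = $103,913.80
Referral share: 26% of $103,913.80 = $27,017.59; lead counsel retains $103,913.80 − $27,017.59 = $76,896.21.

$76,896.21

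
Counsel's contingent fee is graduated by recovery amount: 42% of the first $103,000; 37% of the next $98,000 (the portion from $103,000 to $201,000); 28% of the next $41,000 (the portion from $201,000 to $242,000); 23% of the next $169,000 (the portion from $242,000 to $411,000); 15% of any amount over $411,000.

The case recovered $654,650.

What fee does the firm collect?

$166,417.50

First $103,000 at 42% = $43,260.00
Next $98,000 at 37% = $36,260.00
Next $41,000 at 28% = $11,480.00
Next $169,000 at 23% = $38,870.00
Remaining $243,650 at 15% = $36,547.50
Fee: $43,260.00 + $36,260.00 + $11,480.00 + $38,870.00 + $36,547.50 = $166,417.50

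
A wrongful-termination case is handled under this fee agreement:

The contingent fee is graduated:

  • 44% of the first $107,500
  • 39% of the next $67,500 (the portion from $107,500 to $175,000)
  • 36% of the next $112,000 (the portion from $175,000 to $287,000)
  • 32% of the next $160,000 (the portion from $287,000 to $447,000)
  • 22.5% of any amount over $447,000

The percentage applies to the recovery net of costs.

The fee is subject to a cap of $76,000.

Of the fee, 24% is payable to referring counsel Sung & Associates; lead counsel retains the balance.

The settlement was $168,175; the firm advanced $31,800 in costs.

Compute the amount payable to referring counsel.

Fee base (net of costs): $168,175 − $31,800 = $136,375
First $107,500 at 44% = $47,300.00
Remaining $28,875 at 39% = $11,261.25
Fee: $47,300.00 + $11,261.25 = $58,561.25
$58,561.25 is under the $76,000 cap.
Referral share: 24% of $58,561.25 = $14,054.70; lead counsel retains $58,561.25 − $14,054.70 = $44,506.55.

$14,054.70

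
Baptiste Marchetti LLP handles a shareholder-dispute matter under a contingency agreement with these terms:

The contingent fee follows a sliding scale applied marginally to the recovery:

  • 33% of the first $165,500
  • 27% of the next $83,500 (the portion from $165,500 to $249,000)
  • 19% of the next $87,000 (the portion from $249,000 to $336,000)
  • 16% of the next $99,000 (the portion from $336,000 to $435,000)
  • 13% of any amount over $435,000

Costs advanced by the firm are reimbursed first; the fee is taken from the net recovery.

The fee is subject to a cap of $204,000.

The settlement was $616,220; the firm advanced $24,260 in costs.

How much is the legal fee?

Fee base (net of costs): $616,220 − $24,260 = $591,960
First $165,500 at 33% = $54,615.00
Next $83,500 at 27% = $22,545.00
Next $87,000 at 19% = $16,530.00
Next $99,000 at 16% = $15,840.00
Remaining $156,960 at 13% = $20,404.80
Fee: $54,615.00 + $22,545.00 + $16,530.00 + $15,840.00 + $20,404.80 = $129,934.80
$129,934.80 is under the $204,000 cap.

$129,934.80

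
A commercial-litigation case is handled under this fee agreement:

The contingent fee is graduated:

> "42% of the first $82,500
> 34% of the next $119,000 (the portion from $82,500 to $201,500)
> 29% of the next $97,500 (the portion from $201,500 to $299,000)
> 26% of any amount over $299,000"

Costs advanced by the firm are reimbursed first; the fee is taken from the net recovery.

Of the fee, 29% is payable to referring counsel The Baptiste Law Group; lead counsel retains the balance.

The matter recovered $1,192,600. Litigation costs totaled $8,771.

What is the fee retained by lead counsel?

Fee base (net of costs): $1,192,600 − $8,771 = $1,183,829
First $82,500 at 42% = $34,650.00
Next $119,000 at 34% = $40,460.00
Next $97,500 at 29% = $28,275.00
Remaining $884,829 at 26% = $230,055.54
Fee: $34,650.00 + $40,460.00 + $28,275.00 + $230,055.54 = $333,440.54
Referral share: 29% of $333,440.54 = $96,697.76; lead counsel retains $333,440.54 − $96,697.76 = $236,742.78.

$236,742.78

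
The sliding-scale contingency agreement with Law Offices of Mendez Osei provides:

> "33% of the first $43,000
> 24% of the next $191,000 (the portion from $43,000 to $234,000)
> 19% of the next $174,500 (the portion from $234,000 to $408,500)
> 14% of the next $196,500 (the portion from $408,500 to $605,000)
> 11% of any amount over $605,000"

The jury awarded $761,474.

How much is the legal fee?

$137,907.14

First $43,000 at 33% = $14,190.00
Next $191,000 at 24% = $45,840.00
Next $174,500 at 19% = $33,155.00
Next $196,500 at 14% = $27,510.00
Remaining $156,474 at 11% = $17,212.14
Fee: $14,190.00 + $45,840.00 + $33,155.00 + $27,510.00 + $17,212.14 = $137,907.14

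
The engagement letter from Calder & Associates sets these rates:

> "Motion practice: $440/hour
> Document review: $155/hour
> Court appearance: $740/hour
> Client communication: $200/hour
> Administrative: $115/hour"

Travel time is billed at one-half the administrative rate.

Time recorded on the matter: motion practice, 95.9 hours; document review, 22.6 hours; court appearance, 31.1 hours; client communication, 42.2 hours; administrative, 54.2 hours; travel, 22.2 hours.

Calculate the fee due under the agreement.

$84,662.50

Motion practice: 95.9 × $440 = $42,196.00
Document review: 22.6 × $155 = $3,503.00
Court appearance: 31.1 × $740 = $23,014.00
Client communication: 42.2 × $200 = $8,440.00
Administrative: 54.2 × $115 = $6,233.00
Subtotal: $42,196.00 + $3,503.00 + $23,014.00 + $8,440.00 + $6,233.00 = $83,386.00
Travel: 22.2 × ($115 ÷ 2) = 22.2 × $57.50 = $1,276.50
Total: $83,386.00 + $1,276.50 = $84,662.50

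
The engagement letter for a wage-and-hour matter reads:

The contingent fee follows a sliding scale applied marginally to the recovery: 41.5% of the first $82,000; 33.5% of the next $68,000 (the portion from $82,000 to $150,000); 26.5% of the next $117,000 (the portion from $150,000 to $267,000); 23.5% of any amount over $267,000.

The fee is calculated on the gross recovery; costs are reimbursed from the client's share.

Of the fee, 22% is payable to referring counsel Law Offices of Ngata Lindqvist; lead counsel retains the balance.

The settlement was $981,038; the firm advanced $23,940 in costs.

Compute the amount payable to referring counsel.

Fee base is the gross recovery, $981,038; costs are reimbursed separately.
First $82,000 at 41.5% = $34,030.00
Next $68,000 at 33.5% = $22,780.00
Next $117,000 at 26.5% = $31,005.00
Remaining $714,038 at 23.5% = $167,798.93
Fee: $34,030.00 + $22,780.00 + $31,005.00 + $167,798.93 = $255,613.93
Referral share: 22% of $255,613.93 = $56,235.06; lead counsel retains $255,613.93 − $56,235.06 = $199,378.87.

$56,235.06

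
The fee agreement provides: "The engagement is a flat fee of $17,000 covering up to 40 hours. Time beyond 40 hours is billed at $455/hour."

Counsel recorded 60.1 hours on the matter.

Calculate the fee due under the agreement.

$26,145.50

Flat fee: $17,000.00
Excess hours: 60.1 − 40 = 20.1
Overrun: 20.1 × $455 = $9,145.50
Total: $17,000.00 + $9,145.50 = $26,145.50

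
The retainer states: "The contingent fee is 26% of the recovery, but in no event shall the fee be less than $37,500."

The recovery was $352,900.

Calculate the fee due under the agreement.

$91,754.00

26% of $352,900 = $91,754.00
That exceeds the $37,500 minimum.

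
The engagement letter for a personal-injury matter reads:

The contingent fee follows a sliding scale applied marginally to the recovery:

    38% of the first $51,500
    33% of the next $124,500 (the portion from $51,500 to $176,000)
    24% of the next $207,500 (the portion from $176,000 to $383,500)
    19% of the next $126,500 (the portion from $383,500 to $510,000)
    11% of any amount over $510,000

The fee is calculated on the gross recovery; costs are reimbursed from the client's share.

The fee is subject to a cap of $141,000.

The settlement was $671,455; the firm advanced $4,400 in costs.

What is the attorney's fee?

$141,000.00

Fee base is the gross recovery, $671,455; costs are reimbursed separately.
First $51,500 at 38% = $19,570.00
Next $124,500 at 33% = $41,085.00
Next $207,500 at 24% = $49,800.00
Next $126,500 at 19% = $24,035.00
Remaining $161,455 at 11% = $17,760.05
Fee: $19,570.00 + $41,085.00 + $49,800.00 + $24,035.00 + $17,760.05 = $152,250.05
$152,250.05 exceeds the $141,000 cap, so the fee is capped at $141,000.00.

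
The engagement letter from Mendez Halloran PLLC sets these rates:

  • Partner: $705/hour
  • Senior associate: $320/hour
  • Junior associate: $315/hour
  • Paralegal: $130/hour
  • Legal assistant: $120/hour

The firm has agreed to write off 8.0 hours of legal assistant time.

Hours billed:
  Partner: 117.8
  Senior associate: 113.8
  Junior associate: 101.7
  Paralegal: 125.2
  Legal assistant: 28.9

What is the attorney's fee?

Partner: 117.8 × $705 = $83,049.00
Senior associate: 113.8 × $320 = $36,416.00
Junior associate: 101.7 × $315 = $32,035.50
Paralegal: 125.2 × $130 = $16,276.00
Legal assistant: 28.9 × $120 = $3,468.00
Subtotal: $171,244.50
Write-off: 8.0 × $120 = $960.00
Total: $171,244.50 − $960.00 = $170,284.50

$170,284.50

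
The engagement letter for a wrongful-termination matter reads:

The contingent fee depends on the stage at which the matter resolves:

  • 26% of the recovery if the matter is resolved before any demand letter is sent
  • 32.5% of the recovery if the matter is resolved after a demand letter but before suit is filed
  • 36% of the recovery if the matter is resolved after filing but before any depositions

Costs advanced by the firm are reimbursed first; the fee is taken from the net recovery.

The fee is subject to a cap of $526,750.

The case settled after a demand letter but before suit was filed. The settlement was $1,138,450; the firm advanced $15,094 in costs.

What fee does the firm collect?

$365,090.70

Fee base (net of costs): $1,138,450 − $15,094 = $1,123,356
The matter settled after a demand letter but before suit was filed, so the 32.5% rate applies.
$1,123,356 × 32.5% = $365,090.70
$365,090.70 is under the $526,750 cap.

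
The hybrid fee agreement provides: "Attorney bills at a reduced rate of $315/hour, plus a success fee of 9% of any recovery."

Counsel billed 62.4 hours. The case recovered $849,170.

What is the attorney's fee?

Hourly: 62.4 × $315 = $19,656.00
Success fee: 9% of $849,170 = $76,425.30
Total: $19,656.00 + $76,425.30 = $96,081.30

$96,081.30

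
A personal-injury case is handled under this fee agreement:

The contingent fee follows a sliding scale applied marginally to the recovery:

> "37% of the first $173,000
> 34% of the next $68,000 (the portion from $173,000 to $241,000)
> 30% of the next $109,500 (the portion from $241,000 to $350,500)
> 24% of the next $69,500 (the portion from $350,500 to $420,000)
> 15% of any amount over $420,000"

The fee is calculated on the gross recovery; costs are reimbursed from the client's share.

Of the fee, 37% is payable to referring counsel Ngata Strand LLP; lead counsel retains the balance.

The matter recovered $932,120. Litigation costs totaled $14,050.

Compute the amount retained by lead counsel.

$134,491.14

Fee base is the gross recovery, $932,120; costs are reimbursed separately.
First $173,000 at 37% = $64,010.00
Next $68,000 at 34% = $23,120.00
Next $109,500 at 30% = $32,850.00
Next $69,500 at 24% = $16,680.00
Remaining $512,120 at 15% = $76,818.00
Fee: $64,010.00 + $23,120.00 + $32,850.00 + $16,680.00 + $76,818.00 = $213,478.00
Referral share: 37% of $213,478.00 = $78,986.86; lead counsel retains $213,478.00 − $78,986.86 = $134,491.14.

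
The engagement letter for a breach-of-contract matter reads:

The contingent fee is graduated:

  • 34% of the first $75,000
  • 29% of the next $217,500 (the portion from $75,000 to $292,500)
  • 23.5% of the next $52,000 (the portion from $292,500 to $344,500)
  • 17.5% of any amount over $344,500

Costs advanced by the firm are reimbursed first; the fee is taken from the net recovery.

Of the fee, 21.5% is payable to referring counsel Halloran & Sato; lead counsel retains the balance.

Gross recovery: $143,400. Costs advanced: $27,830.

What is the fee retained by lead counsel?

$29,253.26

Fee base (net of costs): $143,400 − $27,830 = $115,570
First $75,000 at 34% = $25,500.00
Remaining $40,570 at 29% = $11,765.30
Fee: $25,500.00 + $11,765.30 = $37,265.30
Referral share: 21.5% of $37,265.30 = $8,012.04; lead counsel retains $37,265.30 − $8,012.04 = $29,253.26.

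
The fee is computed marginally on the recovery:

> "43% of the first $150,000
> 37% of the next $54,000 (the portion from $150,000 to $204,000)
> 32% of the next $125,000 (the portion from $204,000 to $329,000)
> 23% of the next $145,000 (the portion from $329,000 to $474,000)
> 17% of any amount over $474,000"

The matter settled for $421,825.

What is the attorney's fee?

$145,829.75

First $150,000 at 43% = $64,500.00
Next $54,000 at 37% = $19,980.00
Next $125,000 at 32% = $40,000.00
Remaining $92,825 at 23% = $21,349.75
Fee: $64,500.00 + $19,980.00 + $40,000.00 + $21,349.75 = $145,829.75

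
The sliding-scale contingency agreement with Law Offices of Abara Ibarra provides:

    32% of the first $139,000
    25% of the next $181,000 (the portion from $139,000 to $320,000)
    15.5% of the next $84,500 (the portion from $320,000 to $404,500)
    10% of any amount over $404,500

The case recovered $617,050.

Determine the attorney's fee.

First $139,000 at 32% = $44,480.00
Next $181,000 at 25% = $45,250.00
Next $84,500 at 15.5% = $13,097.50
Remaining $212,550 at 10% = $21,255.00
Fee: $44,480.00 + $45,250.00 + $13,097.50 + $21,255.00 = $124,082.50

$124,082.50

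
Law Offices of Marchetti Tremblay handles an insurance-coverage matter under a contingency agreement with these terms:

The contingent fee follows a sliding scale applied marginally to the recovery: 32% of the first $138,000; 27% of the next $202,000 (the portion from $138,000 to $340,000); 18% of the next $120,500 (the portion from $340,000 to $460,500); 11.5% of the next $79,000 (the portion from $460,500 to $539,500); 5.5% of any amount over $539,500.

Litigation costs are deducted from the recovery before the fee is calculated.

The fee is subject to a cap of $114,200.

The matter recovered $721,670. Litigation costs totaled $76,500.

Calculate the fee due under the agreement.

$114,200.00

Fee base (net of costs): $721,670 − $76,500 = $645,170
First $138,000 at 32% = $44,160.00
Next $202,000 at 27% = $54,540.00
Next $120,500 at 18% = $21,690.00
Next $79,000 at 11.5% = $9,085.00
Remaining $105,670 at 5.5% = $5,811.85
Fee: $44,160.00 + $54,540.00 + $21,690.00 + $9,085.00 + $5,811.85 = $135,286.85
$135,286.85 exceeds the $114,200 cap, so the fee is capped at $114,200.00.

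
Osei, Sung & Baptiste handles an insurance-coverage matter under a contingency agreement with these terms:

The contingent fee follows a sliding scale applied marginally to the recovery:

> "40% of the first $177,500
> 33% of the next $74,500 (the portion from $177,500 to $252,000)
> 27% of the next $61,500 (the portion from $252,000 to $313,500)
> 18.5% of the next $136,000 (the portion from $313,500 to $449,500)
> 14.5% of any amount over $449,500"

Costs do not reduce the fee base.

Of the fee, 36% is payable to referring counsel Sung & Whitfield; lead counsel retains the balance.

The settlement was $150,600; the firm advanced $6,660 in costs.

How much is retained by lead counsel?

$38,553.60

Fee base is the gross recovery, $150,600; costs are reimbursed separately.
First $150,600 at 40% = $60,240.00
Referral share: 36% of $60,240.00 = $21,686.40; lead counsel retains $60,240.00 − $21,686.40 = $38,553.60.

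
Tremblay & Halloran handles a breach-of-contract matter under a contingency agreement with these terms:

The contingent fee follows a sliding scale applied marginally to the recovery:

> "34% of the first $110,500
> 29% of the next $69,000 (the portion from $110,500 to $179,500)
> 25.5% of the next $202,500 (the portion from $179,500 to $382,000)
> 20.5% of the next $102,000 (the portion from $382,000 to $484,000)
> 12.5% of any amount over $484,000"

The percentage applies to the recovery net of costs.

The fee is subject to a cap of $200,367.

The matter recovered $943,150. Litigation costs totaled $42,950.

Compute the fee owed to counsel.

$182,152.50

Fee base (net of costs): $943,150 − $42,950 = $900,200
First $110,500 at 34% = $37,570.00
Next $69,000 at 29% = $20,010.00
Next $202,500 at 25.5% = $51,637.50
Next $102,000 at 20.5% = $20,910.00
Remaining $416,200 at 12.5% = $52,025.00
Fee: $37,570.00 + $20,010.00 + $51,637.50 + $20,910.00 + $52,025.00 = $182,152.50
$182,152.50 is under the $200,367 cap.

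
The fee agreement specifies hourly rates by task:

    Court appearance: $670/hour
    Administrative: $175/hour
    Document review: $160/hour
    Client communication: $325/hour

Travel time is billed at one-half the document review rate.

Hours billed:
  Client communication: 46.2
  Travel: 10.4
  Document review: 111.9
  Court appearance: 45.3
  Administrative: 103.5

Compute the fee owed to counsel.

Court appearance: 45.3 × $670 = $30,351.00
Administrative: 103.5 × $175 = $18,112.50
Document review: 111.9 × $160 = $17,904.00
Client communication: 46.2 × $325 = $15,015.00
Subtotal: $30,351.00 + $18,112.50 + $17,904.00 + $15,015.00 = $81,382.50
Travel: 10.4 × ($160 ÷ 2) = 10.4 × $80.00 = $832.00
Total: $81,382.50 + $832.00 = $82,214.50

$82,214.50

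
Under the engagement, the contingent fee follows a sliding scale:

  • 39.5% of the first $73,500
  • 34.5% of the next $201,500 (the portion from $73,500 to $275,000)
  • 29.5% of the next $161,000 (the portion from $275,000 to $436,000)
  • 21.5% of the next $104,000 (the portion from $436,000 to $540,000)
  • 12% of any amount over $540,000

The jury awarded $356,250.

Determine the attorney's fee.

First $73,500 at 39.5% = $29,032.50
Next $201,500 at 34.5% = $69,517.50
Remaining $81,250 at 29.5% = $23,968.75
Fee: $29,032.50 + $69,517.50 + $23,968.75 = $122,518.75

$122,518.75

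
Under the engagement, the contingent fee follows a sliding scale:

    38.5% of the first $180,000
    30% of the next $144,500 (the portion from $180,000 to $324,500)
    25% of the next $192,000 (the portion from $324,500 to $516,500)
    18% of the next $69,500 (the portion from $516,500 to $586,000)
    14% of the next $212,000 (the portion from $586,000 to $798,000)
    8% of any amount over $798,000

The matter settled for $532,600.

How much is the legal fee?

First $180,000 at 38.5% = $69,300.00
Next $144,500 at 30% = $43,350.00
Next $192,000 at 25% = $48,000.00
Remaining $16,100 at 18% = $2,898.00
Fee: $69,300.00 + $43,350.00 + $48,000.00 + $2,898.00 = $163,548.00

$163,548.00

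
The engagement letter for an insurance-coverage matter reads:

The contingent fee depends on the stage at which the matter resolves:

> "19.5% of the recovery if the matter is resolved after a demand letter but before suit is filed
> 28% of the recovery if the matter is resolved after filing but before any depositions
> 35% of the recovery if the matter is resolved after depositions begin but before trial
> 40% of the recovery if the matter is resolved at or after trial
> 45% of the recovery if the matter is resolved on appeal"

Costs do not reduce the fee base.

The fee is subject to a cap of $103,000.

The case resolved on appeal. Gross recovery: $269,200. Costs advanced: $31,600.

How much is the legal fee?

Fee base is the gross recovery, $269,200; costs are reimbursed separately.
The matter resolved on appeal, so the 45% rate applies.
$269,200 × 45% = $121,140.00
$121,140.00 exceeds the $103,000 cap, so the fee is capped at $103,000.00.

$103,000.00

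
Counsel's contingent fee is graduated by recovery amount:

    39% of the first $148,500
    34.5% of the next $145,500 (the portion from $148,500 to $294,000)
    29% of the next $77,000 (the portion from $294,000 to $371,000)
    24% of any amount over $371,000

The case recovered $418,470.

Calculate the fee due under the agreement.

$141,835.30

First $148,500 at 39% = $57,915.00
Next $145,500 at 34.5% = $50,197.50
Next $77,000 at 29% = $22,330.00
Remaining $47,470 at 24% = $11,392.80
Fee: $57,915.00 + $50,197.50 + $22,330.00 + $11,392.80 = $141,835.30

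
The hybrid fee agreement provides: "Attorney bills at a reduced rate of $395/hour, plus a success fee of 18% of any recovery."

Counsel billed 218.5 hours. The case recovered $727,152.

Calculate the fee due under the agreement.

$217,194.86

Hourly: 218.5 × $395 = $86,307.50
Success fee: 18% of $727,152 = $130,887.36
Total: $86,307.50 + $130,887.36 = $217,194.86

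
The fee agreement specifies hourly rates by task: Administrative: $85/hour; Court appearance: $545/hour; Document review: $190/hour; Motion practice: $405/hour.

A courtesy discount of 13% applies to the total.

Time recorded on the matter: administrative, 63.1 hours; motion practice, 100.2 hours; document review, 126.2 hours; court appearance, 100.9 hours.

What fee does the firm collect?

$108,674.31

Administrative: 63.1 × $85 = $5,363.50
Court appearance: 100.9 × $545 = $54,990.50
Document review: 126.2 × $190 = $23,978.00
Motion practice: 100.2 × $405 = $40,581.00
Subtotal: $124,913.00
Less 13% discount: −$16,238.69
Total: $124,913.00 − $16,238.69 = $108,674.31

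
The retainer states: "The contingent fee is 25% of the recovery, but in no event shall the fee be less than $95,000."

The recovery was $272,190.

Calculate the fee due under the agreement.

$95,000.00

25% of $272,190 = $68,047.50
That is below the $95,000 minimum, so the minimum applies.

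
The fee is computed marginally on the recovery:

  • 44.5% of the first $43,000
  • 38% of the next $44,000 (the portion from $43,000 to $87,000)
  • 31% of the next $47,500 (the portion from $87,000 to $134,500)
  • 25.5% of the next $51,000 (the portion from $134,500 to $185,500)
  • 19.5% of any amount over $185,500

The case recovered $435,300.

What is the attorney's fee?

$112,296.00

First $43,000 at 44.5% = $19,135.00
Next $44,000 at 38% = $16,720.00
Next $47,500 at 31% = $14,725.00
Next $51,000 at 25.5% = $13,005.00
Remaining $249,800 at 19.5% = $48,711.00
Fee: $19,135.00 + $16,720.00 + $14,725.00 + $13,005.00 + $48,711.00 = $112,296.00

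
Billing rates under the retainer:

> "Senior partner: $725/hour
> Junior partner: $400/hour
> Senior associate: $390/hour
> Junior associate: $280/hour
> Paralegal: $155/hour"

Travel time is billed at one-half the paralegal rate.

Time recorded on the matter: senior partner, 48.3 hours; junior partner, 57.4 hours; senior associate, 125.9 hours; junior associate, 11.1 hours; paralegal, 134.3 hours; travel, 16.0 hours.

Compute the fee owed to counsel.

Senior partner: 48.3 × $725 = $35,017.50
Junior partner: 57.4 × $400 = $22,960.00
Senior associate: 125.9 × $390 = $49,101.00
Junior associate: 11.1 × $280 = $3,108.00
Paralegal: 134.3 × $155 = $20,816.50
Subtotal: $35,017.50 + $22,960.00 + $49,101.00 + $3,108.00 + $20,816.50 = $131,003.00
Travel: 16.0 × ($155 ÷ 2) = 16.0 × $77.50 = $1,240.00
Total: $131,003.00 + $1,240.00 = $132,243.00

$132,243.00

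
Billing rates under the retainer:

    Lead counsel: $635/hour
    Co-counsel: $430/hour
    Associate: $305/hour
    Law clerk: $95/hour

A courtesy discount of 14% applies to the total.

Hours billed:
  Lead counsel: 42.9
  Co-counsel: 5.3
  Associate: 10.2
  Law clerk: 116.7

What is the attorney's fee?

$37,597.48

Lead counsel: 42.9 × $635 = $27,241.50
Co-counsel: 5.3 × $430 = $2,279.00
Associate: 10.2 × $305 = $3,111.00
Law clerk: 116.7 × $95 = $11,086.50
Subtotal: $43,718.00
Less 14% discount: −$6,120.52
Total: $43,718.00 − $6,120.52 = $37,597.48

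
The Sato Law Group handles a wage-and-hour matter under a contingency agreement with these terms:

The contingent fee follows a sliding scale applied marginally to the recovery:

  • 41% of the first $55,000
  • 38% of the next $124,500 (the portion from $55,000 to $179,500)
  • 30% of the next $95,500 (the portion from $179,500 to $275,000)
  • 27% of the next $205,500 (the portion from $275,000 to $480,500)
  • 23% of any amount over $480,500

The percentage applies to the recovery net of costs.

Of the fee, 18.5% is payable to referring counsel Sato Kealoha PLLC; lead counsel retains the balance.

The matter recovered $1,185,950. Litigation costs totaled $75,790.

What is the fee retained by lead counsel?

$243,535.69

Fee base (net of costs): $1,185,950 − $75,790 = $1,110,160
First $55,000 at 41% = $22,550.00
Next $124,500 at 38% = $47,310.00
Next $95,500 at 30% = $28,650.00
Next $205,500 at 27% = $55,485.00
Remaining $629,660 at 23% = $144,821.80
Fee: $22,550.00 + $47,310.00 + $28,650.00 + $55,485.00 + $144,821.80 = $298,816.80
Referral share: 18.5% of $298,816.80 = $55,281.11; lead counsel retains $298,816.80 − $55,281.11 = $243,535.69.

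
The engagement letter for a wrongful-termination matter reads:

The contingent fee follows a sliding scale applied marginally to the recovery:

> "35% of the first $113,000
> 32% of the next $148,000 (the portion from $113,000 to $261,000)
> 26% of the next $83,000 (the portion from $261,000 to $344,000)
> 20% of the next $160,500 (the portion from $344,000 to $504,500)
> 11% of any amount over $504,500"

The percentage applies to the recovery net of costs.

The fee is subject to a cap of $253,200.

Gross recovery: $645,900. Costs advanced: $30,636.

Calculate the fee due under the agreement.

Fee base (net of costs): $645,900 − $30,636 = $615,264
First $113,000 at 35% = $39,550.00
Next $148,000 at 32% = $47,360.00
Next $83,000 at 26% = $21,580.00
Next $160,500 at 20% = $32,100.00
Remaining $110,764 at 11% = $12,184.04
Fee: $39,550.00 + $47,360.00 + $21,580.00 + $32,100.00 + $12,184.04 = $152,774.04
$152,774.04 is under the $253,200 cap.

$152,774.04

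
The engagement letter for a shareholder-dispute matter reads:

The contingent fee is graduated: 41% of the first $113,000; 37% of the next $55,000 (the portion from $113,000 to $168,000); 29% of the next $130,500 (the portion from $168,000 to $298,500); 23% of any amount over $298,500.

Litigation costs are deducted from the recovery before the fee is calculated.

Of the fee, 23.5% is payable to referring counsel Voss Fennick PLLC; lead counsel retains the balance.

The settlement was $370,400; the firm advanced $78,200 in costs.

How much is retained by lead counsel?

$78,563.97

Fee base (net of costs): $370,400 − $78,200 = $292,200
First $113,000 at 41% = $46,330.00
Next $55,000 at 37% = $20,350.00
Remaining $124,200 at 29% = $36,018.00
Fee: $46,330.00 + $20,350.00 + $36,018.00 = $102,698.00
Referral share: 23.5% of $102,698.00 = $24,134.03; lead counsel retains $102,698.00 − $24,134.03 = $78,563.97.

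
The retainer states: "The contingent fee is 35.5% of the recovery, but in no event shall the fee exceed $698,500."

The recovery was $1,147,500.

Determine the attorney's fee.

$407,362.50

35.5% of $1,147,500 = $407,362.50
That is under the $698,500 cap.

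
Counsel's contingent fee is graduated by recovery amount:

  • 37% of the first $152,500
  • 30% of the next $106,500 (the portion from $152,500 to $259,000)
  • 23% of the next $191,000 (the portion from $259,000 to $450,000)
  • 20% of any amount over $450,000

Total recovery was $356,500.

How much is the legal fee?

$110,800.00

First $152,500 at 37% = $56,425.00
Next $106,500 at 30% = $31,950.00
Remaining $97,500 at 23% = $22,425.00
Fee: $56,425.00 + $31,950.00 + $22,425.00 = $110,800.00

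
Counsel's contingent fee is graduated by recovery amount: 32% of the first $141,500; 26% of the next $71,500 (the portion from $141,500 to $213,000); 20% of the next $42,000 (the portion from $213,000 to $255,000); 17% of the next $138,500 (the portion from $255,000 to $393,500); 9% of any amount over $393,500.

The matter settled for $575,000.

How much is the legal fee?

$112,150.00

First $141,500 at 32% = $45,280.00
Next $71,500 at 26% = $18,590.00
Next $42,000 at 20% = $8,400.00
Next $138,500 at 17% = $23,545.00
Remaining $181,500 at 9% = $16,335.00
Fee: $45,280.00 + $18,590.00 + $8,400.00 + $23,545.00 + $16,335.00 = $112,150.00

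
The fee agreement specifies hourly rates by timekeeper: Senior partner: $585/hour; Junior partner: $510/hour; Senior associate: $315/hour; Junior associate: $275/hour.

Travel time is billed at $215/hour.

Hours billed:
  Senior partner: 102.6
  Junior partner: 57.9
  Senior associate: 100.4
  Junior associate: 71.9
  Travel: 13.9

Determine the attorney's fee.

$143,937.00

Senior partner: 102.6 × $585 = $60,021.00
Junior partner: 57.9 × $510 = $29,529.00
Senior associate: 100.4 × $315 = $31,626.00
Junior associate: 71.9 × $275 = $19,772.50
Subtotal: $60,021.00 + $29,529.00 + $31,626.00 + $19,772.50 = $140,948.50
Travel: 13.9 × $215 = $2,988.50
Total: $140,948.50 + $2,988.50 = $143,937.00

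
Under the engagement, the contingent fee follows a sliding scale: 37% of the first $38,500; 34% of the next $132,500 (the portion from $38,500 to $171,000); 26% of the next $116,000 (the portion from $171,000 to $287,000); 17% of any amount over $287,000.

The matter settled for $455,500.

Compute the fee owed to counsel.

First $38,500 at 37% = $14,245.00
Next $132,500 at 34% = $45,050.00
Next $116,000 at 26% = $30,160.00
Remaining $168,500 at 17% = $28,645.00
Fee: $14,245.00 + $45,050.00 + $30,160.00 + $28,645.00 = $118,100.00

$118,100.00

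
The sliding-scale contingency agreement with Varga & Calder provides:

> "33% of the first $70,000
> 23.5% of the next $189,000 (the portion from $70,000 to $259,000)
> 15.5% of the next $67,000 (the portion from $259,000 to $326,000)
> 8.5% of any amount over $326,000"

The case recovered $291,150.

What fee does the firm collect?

$72,498.25

First $70,000 at 33% = $23,100.00
Next $189,000 at 23.5% = $44,415.00
Remaining $32,150 at 15.5% = $4,983.25
Fee: $23,100.00 + $44,415.00 + $4,983.25 = $72,498.25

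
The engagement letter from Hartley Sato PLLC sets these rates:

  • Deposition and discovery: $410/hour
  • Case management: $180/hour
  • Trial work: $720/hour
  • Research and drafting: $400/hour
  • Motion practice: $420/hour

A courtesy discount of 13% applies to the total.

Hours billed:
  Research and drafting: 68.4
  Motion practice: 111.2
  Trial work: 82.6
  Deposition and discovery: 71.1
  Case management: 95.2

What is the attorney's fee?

$156,446.01

Deposition and discovery: 71.1 × $410 = $29,151.00
Case management: 95.2 × $180 = $17,136.00
Trial work: 82.6 × $720 = $59,472.00
Research and drafting: 68.4 × $400 = $27,360.00
Motion practice: 111.2 × $420 = $46,704.00
Subtotal: $179,823.00
Less 13% discount: −$23,376.99
Total: $179,823.00 − $23,376.99 = $156,446.01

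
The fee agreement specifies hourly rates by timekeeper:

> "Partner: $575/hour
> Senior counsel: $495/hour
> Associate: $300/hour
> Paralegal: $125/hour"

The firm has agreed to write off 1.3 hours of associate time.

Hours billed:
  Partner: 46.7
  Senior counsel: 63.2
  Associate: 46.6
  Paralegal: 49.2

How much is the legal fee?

$77,876.50

Partner: 46.7 × $575 = $26,852.50
Senior counsel: 63.2 × $495 = $31,284.00
Associate: 46.6 × $300 = $13,980.00
Paralegal: 49.2 × $125 = $6,150.00
Subtotal: $78,266.50
Write-off: 1.3 × $300 = $390.00
Total: $78,266.50 − $390.00 = $77,876.50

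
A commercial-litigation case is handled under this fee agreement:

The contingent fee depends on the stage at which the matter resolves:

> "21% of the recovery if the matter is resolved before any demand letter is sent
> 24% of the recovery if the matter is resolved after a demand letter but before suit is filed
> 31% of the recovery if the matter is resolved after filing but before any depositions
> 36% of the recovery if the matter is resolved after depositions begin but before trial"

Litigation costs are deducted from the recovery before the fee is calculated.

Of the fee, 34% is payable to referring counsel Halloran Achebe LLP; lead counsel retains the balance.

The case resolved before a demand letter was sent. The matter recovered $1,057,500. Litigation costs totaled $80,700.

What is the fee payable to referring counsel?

$69,743.52

Fee base (net of costs): $1,057,500 − $80,700 = $976,800
The matter resolved before a demand letter was sent, so the 21% rate applies.
$976,800 × 21% = $205,128.00
Referral share: 34% of $205,128.00 = $69,743.52; lead counsel retains $205,128.00 − $69,743.52 = $135,384.48.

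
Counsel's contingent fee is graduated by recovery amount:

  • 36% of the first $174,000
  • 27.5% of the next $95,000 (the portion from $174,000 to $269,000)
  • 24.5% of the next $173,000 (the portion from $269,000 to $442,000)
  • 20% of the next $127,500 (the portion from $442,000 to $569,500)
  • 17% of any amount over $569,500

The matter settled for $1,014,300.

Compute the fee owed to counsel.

First $174,000 at 36% = $62,640.00
Next $95,000 at 27.5% = $26,125.00
Next $173,000 at 24.5% = $42,385.00
Next $127,500 at 20% = $25,500.00
Remaining $444,800 at 17% = $75,616.00
Fee: $62,640.00 + $26,125.00 + $42,385.00 + $25,500.00 + $75,616.00 = $232,266.00

$232,266.00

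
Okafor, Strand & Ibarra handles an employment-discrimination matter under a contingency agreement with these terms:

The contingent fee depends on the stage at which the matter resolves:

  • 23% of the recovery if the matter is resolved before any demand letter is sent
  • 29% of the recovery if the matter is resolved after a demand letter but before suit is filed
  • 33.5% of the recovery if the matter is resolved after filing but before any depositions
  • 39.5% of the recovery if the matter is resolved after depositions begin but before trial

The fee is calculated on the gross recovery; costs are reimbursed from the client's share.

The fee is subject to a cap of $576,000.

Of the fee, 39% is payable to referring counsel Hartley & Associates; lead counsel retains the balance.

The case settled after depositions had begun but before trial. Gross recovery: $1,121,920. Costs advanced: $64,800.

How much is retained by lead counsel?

Fee base is the gross recovery, $1,121,920; costs are reimbursed separately.
The matter settled after depositions had begun but before trial, so the 39.5% rate applies.
$1,121,920 × 39.5% = $443,158.40
$443,158.40 is under the $576,000 cap.
Referral share: 39% of $443,158.40 = $172,831.78; lead counsel retains $443,158.40 − $172,831.78 = $270,326.62.

$270,326.62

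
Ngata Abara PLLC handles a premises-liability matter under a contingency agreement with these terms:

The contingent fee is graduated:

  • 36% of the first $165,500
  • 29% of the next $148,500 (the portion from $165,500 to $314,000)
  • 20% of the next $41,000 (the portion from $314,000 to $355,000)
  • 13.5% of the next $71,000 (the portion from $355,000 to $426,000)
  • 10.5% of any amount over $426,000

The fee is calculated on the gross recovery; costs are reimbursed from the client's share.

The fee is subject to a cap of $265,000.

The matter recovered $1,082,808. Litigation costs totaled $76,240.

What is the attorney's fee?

$189,394.84

Fee base is the gross recovery, $1,082,808; costs are reimbursed separately.
First $165,500 at 36% = $59,580.00
Next $148,500 at 29% = $43,065.00
Next $41,000 at 20% = $8,200.00
Next $71,000 at 13.5% = $9,585.00
Remaining $656,808 at 10.5% = $68,964.84
Fee: $59,580.00 + $43,065.00 + $8,200.00 + $9,585.00 + $68,964.84 = $189,394.84
$189,394.84 is under the $265,000 cap.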